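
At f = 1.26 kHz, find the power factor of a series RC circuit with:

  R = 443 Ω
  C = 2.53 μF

Step 1 — Angular frequency: ω = 2π·f = 2π·1260 = 7917 rad/s.
Step 2 — Component impedances:
  R: Z = R = 443 Ω
  C: Z = 1/(jωC) = -j/(ω·C) = 0 - j49.93 Ω
Step 3 — Series combination: Z_total = R + C = 443 - j49.93 Ω = 445.8∠-6.4° Ω.
Step 4 — Power factor: PF = cos(φ) = Re(Z)/|Z| = 443/445.8 = 0.9937.
Step 5 — Type: Im(Z) = -49.93 ⇒ leading (phase φ = -6.4°).

PF = 0.9937 (leading, φ = -6.4°)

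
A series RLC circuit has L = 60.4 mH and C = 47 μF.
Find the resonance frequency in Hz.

Step 1 — Resonance condition Im(Z)=0 gives ω₀ = 1/√(LC).
Step 2 — ω₀ = 1/√(0.0604·4.7e-05) = 593.5 rad/s.
Step 3 — f₀ = ω₀/(2π) = 94.46 Hz.

f₀ = 94.46 Hz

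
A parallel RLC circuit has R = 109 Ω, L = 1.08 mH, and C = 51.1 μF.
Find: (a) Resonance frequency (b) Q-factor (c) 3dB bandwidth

Step 1 — Resonance: ω₀ = 1/√(LC) = 1/√(0.00108·5.11e-05) = 4257 rad/s.
Step 2 — f₀ = ω₀/(2π) = 677.5 Hz.
Step 3 — Parallel Q: Q = R/(ω₀L) = 109/(4257·0.00108) = 23.71.
Step 4 — Bandwidth: Δω = ω₀/Q = 179.5 rad/s; BW = Δω/(2π) = 28.57 Hz.

(a) f₀ = 677.5 Hz  (b) Q = 23.71  (c) BW = 28.57 Hz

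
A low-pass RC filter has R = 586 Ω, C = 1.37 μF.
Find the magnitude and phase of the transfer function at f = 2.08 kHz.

Step 1 — Angular frequency: ω = 2π·2080 = 1.307e+04 rad/s.
Step 2 — Transfer function: H(jω) = 1/(1 + jωRC).
Step 3 — Denominator: 1 + jωRC = 1 + j·1.307e+04·586·1.37e-06 = 1 + j10.49.
Step 4 — H = 0.009002 - j0.09445.
Step 5 — Magnitude: |H| = 0.09488 (-20.5 dB); phase: φ = -84.6°.

|H| = 0.09488 (-20.5 dB), φ = -84.6°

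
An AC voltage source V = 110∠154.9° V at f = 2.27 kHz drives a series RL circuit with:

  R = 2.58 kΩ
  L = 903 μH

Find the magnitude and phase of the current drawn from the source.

Step 1 — Angular frequency: ω = 2π·f = 2π·2270 = 1.426e+04 rad/s.
Step 2 — Component impedances:
  R: Z = R = 2580 Ω
  L: Z = jωL = j·1.426e+04·0.000903 = 0 + j12.88 Ω
Step 3 — Series combination: Z_total = R + L = 2580 + j12.88 Ω = 2580∠0.3° Ω.
Step 4 — Source phasor: V = 110∠154.9° V = -99.61 + j46.66 V.
Step 5 — Ohm's law: I = V / Z_total = (-99.61 + j46.66) / (2580 + j12.88) = -0.03852 + j0.01828 A.
Step 6 — Convert to polar: |I| = 0.04264 A, ∠I = 154.6°.

I = 0.04264∠154.6° A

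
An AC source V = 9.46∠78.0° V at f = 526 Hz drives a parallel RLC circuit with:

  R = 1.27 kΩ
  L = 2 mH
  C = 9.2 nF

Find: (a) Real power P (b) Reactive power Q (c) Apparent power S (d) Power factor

Step 1 — Angular frequency: ω = 2π·f = 2π·526 = 3305 rad/s.
Step 2 — Component impedances:
  R: Z = R = 1270 Ω
  L: Z = jωL = j·3305·0.002 = 0 + j6.61 Ω
  C: Z = 1/(jωC) = -j/(ω·C) = 0 - j3.289e+04 Ω
Step 3 — Parallel combination: 1/Z_total = 1/R + 1/L + 1/C; Z_total = 0.03442 + j6.611 Ω = 6.611∠89.7° Ω.
Step 4 — Source phasor: V = 9.46∠78.0° V = 1.967 + j9.253 V.
Step 5 — Current: I = V / Z = 1.401 - j0.2902 A = 1.431∠-11.7° A.
Step 6 — Complex power: S = V·I* = 0.07047 + j13.54 VA.
Step 7 — Real power: P = Re(S) = 0.07047 W.
Step 8 — Reactive power: Q = Im(S) = 13.54 VAR.
Step 9 — Apparent power: |S| = 13.54 VA.
Step 10 — Power factor: PF = P/|S| = 0.005206 (lagging).

(a) P = 0.07047 W  (b) Q = 13.54 VAR  (c) S = 13.54 VA  (d) PF = 0.005206 (lagging)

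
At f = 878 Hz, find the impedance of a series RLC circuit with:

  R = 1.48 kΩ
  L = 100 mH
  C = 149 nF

Step 1 — Angular frequency: ω = 2π·f = 2π·878 = 5517 rad/s.
Step 2 — Component impedances:
  R: Z = R = 1480 Ω
  L: Z = jωL = j·5517·0.1 = 0 + j551.7 Ω
  C: Z = 1/(jωC) = -j/(ω·C) = 0 - j1217 Ω
Step 3 — Series combination: Z_total = R + L + C = 1480 - j664.9 Ω = 1623∠-24.2° Ω.

Z = 1480 - j664.9 Ω = 1623∠-24.2° Ω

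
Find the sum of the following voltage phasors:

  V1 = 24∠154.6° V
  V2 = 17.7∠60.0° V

Step 1 — Convert each phasor to rectangular form:
  V1 = 24·(cos(154.6°) + j·sin(154.6°)) = -21.68 + j10.29 V
  V2 = 17.7·(cos(60.0°) + j·sin(60.0°)) = 8.85 + j15.33 V
Step 2 — Sum components: V_total = -12.83 + j25.62 V.
Step 3 — Convert to polar: |V_total| = 28.66 V, ∠V_total = 116.6°.

V_total = 28.66∠116.6° V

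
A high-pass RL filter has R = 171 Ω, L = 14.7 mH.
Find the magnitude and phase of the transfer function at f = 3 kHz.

Step 1 — Angular frequency: ω = 2π·3000 = 1.885e+04 rad/s.
Step 2 — Transfer function: H(jω) = jωL/(R + jωL).
Step 3 — Numerator jωL = j·277.1; denominator R + jωL = 171 + j277.1.
Step 4 — H = 0.7242 + j0.4469.
Step 5 — Magnitude: |H| = 0.851 (-1.4 dB); phase: φ = 31.7°.

|H| = 0.851 (-1.4 dB), φ = 31.7°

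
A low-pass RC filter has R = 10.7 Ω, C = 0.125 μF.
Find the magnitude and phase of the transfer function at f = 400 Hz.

Step 1 — Angular frequency: ω = 2π·400 = 2513 rad/s.
Step 2 — Transfer function: H(jω) = 1/(1 + jωRC).
Step 3 — Denominator: 1 + jωRC = 1 + j·2513·10.7·1.25e-07 = 1 + j0.003362.
Step 4 — H = 1 - j0.003361.
Step 5 — Magnitude: |H| = 1 (-0.0 dB); phase: φ = -0.2°.

|H| = 1 (-0.0 dB), φ = -0.2°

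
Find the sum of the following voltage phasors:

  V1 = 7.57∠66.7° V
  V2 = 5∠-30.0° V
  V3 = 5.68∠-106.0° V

Step 1 — Convert each phasor to rectangular form:
  V1 = 7.57·(cos(66.7°) + j·sin(66.7°)) = 2.994 + j6.953 V
  V2 = 5·(cos(-30.0°) + j·sin(-30.0°)) = 4.33 - j2.5 V
  V3 = 5.68·(cos(-106.0°) + j·sin(-106.0°)) = -1.566 - j5.46 V
Step 2 — Sum components: V_total = 5.759 - j1.007 V.
Step 3 — Convert to polar: |V_total| = 5.846 V, ∠V_total = -9.9°.

V_total = 5.846∠-9.9° V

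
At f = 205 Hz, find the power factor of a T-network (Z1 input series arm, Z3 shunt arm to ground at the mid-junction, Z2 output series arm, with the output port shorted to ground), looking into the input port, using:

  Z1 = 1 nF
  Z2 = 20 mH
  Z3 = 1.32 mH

Step 1 — Angular frequency: ω = 2π·f = 2π·205 = 1288 rad/s.
Step 2 — Component impedances:
  Z1: Z = 1/(jωC) = -j/(ω·C) = 0 - j7.764e+05 Ω
  Z2: Z = jωL = j·1288·0.02 = 0 + j25.76 Ω
  Z3: Z = jωL = j·1288·0.00132 = 0 + j1.7 Ω
Step 3 — With the output port shorted to ground, the output series arm Z2 runs from the junction to ground; the shunt arm Z3 also runs from the junction to ground. They appear in parallel: Z3 || Z2 = 0 + j1.595 Ω.
Step 4 — Series with input arm Z1: Z_in = Z1 + (Z3 || Z2) = 0 - j7.764e+05 Ω = 7.764e+05∠-90.0° Ω.
Step 5 — Power factor: PF = cos(φ) = Re(Z)/|Z| = 0/7.764e+05 = 0.
Step 6 — Type: Im(Z) = -7.764e+05 ⇒ leading (phase φ = -90.0°).

PF = 0 (leading, φ = -90.0°)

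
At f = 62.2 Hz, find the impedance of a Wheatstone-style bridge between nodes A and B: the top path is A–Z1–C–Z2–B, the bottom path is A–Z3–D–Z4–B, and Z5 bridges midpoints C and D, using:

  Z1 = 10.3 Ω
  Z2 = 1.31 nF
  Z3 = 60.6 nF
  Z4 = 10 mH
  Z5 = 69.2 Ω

Step 1 — Angular frequency: ω = 2π·f = 2π·62.2 = 390.8 rad/s.
Step 2 — Component impedances:
  Z1: Z = R = 10.3 Ω
  Z2: Z = 1/(jωC) = -j/(ω·C) = 0 - j1.953e+06 Ω
  Z3: Z = 1/(jωC) = -j/(ω·C) = 0 - j4.222e+04 Ω
  Z4: Z = jωL = j·390.8·0.01 = 0 + j3.908 Ω
  Z5: Z = R = 69.2 Ω
Step 3 — Bridge requires nodal analysis (the Z5 bridge couples midpoints C and D, so the two paths cannot be reduced to a simple series/parallel combination). Setting node B to ground and injecting 1 A at node A, the 3-node admittance system at A, C, D solves to V_A = Z_AB = 79.5 + j3.756 Ω = 79.59∠2.7° Ω.

Z = 79.5 + j3.756 Ω = 79.59∠2.7° Ω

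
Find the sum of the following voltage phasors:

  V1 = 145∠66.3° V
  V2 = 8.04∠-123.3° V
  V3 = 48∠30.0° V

Step 1 — Convert each phasor to rectangular form:
  V1 = 145·(cos(66.3°) + j·sin(66.3°)) = 58.28 + j132.8 V
  V2 = 8.04·(cos(-123.3°) + j·sin(-123.3°)) = -4.414 - j6.72 V
  V3 = 48·(cos(30.0°) + j·sin(30.0°)) = 41.57 + j24 V
Step 2 — Sum components: V_total = 95.44 + j150.1 V.
Step 3 — Convert to polar: |V_total| = 177.8 V, ∠V_total = 57.5°.

V_total = 177.8∠57.5° V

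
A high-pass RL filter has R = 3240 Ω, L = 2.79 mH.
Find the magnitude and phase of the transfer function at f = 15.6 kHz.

Step 1 — Angular frequency: ω = 2π·1.56e+04 = 9.802e+04 rad/s.
Step 2 — Transfer function: H(jω) = jωL/(R + jωL).
Step 3 — Numerator jωL = j·273.5; denominator R + jωL = 3240 + j273.5.
Step 4 — H = 0.007074 + j0.08381.
Step 5 — Magnitude: |H| = 0.08411 (-21.5 dB); phase: φ = 85.2°.

|H| = 0.08411 (-21.5 dB), φ = 85.2°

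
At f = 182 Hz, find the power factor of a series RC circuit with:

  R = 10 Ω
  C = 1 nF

Step 1 — Angular frequency: ω = 2π·f = 2π·182 = 1144 rad/s.
Step 2 — Component impedances:
  R: Z = R = 10 Ω
  C: Z = 1/(jωC) = -j/(ω·C) = 0 - j8.745e+05 Ω
Step 3 — Series combination: Z_total = R + C = 10 - j8.745e+05 Ω = 8.745e+05∠-90.0° Ω.
Step 4 — Power factor: PF = cos(φ) = Re(Z)/|Z| = 10/8.745e+05 = 1.144e-05.
Step 5 — Type: Im(Z) = -8.745e+05 ⇒ leading (phase φ = -90.0°).

PF = 1.144e-05 (leading, φ = -90.0°)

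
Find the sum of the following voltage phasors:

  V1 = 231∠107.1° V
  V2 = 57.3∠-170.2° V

Step 1 — Convert each phasor to rectangular form:
  V1 = 231·(cos(107.1°) + j·sin(107.1°)) = -67.92 + j220.8 V
  V2 = 57.3·(cos(-170.2°) + j·sin(-170.2°)) = -56.46 - j9.753 V
Step 2 — Sum components: V_total = -124.4 + j211 V.
Step 3 — Convert to polar: |V_total| = 245 V, ∠V_total = 120.5°.

V_total = 245∠120.5° V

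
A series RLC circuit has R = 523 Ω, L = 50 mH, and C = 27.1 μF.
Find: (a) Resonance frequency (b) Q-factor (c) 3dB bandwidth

Step 1 — Resonance condition Im(Z)=0 gives ω₀ = 1/√(LC).
Step 2 — ω₀ = 1/√(0.05·2.71e-05) = 859.1 rad/s.
Step 3 — f₀ = ω₀/(2π) = 136.7 Hz.
Step 4 — Series Q: Q = ω₀L/R = 859.1·0.05/523 = 0.08213.
Step 5 — 3dB bandwidth: Δω = ω₀/Q = 1.046e+04 rad/s; BW = Δω/(2π) = 1665 Hz.

(a) f₀ = 136.7 Hz  (b) Q = 0.08213  (c) BW = 1665 Hz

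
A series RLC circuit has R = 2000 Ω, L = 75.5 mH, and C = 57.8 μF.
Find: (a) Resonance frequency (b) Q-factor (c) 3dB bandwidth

Step 1 — Resonance: ω₀ = 1/√(LC) = 1/√(0.0755·5.78e-05) = 478.7 rad/s.
Step 2 — f₀ = ω₀/(2π) = 76.19 Hz.
Step 3 — Series Q: Q = ω₀L/R = 478.7·0.0755/2000 = 0.01807.
Step 4 — Bandwidth: Δω = ω₀/Q = 2.649e+04 rad/s; BW = Δω/(2π) = 4216 Hz.

(a) f₀ = 76.19 Hz  (b) Q = 0.01807  (c) BW = 4216 Hz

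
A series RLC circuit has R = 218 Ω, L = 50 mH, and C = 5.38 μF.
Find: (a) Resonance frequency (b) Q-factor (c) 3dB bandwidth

Step 1 — Resonance condition Im(Z)=0 gives ω₀ = 1/√(LC).
Step 2 — ω₀ = 1/√(0.05·5.38e-06) = 1928 rad/s.
Step 3 — f₀ = ω₀/(2π) = 306.9 Hz.
Step 4 — Series Q: Q = ω₀L/R = 1928·0.05/218 = 0.4422.
Step 5 — 3dB bandwidth: Δω = ω₀/Q = 4360 rad/s; BW = Δω/(2π) = 693.9 Hz.

(a) f₀ = 306.9 Hz  (b) Q = 0.4422  (c) BW = 693.9 Hz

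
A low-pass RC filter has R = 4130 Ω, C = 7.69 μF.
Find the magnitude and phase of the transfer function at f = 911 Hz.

Step 1 — Angular frequency: ω = 2π·911 = 5724 rad/s.
Step 2 — Transfer function: H(jω) = 1/(1 + jωRC).
Step 3 — Denominator: 1 + jωRC = 1 + j·5724·4130·7.69e-06 = 1 + j181.8.
Step 4 — H = 3.026e-05 - j0.005501.
Step 5 — Magnitude: |H| = 0.005501 (-45.2 dB); phase: φ = -89.7°.

|H| = 0.005501 (-45.2 dB), φ = -89.7°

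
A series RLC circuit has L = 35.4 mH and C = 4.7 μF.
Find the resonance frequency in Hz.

Step 1 — Resonance condition Im(Z)=0 gives ω₀ = 1/√(LC).
Step 2 — ω₀ = 1/√(0.0354·4.7e-06) = 2452 rad/s.
Step 3 — f₀ = ω₀/(2π) = 390.2 Hz.

f₀ = 390.2 Hz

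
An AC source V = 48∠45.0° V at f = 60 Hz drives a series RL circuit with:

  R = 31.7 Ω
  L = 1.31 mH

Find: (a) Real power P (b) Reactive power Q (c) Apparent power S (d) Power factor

Step 1 — Angular frequency: ω = 2π·f = 2π·60 = 377 rad/s.
Step 2 — Component impedances:
  R: Z = R = 31.7 Ω
  L: Z = jωL = j·377·0.00131 = 0 + j0.4939 Ω
Step 3 — Series combination: Z_total = R + L = 31.7 + j0.4939 Ω = 31.7∠0.9° Ω.
Step 4 — Source phasor: V = 48∠45.0° V = 33.94 + j33.94 V.
Step 5 — Current: I = V / Z = 1.087 + j1.054 A = 1.514∠44.1° A.
Step 6 — Complex power: S = V·I* = 72.66 + j1.132 VA.
Step 7 — Real power: P = Re(S) = 72.66 W.
Step 8 — Reactive power: Q = Im(S) = 1.132 VAR.
Step 9 — Apparent power: |S| = 72.67 VA.
Step 10 — Power factor: PF = P/|S| = 0.9999 (lagging).

(a) P = 72.66 W  (b) Q = 1.132 VAR  (c) S = 72.67 VA  (d) PF = 0.9999 (lagging)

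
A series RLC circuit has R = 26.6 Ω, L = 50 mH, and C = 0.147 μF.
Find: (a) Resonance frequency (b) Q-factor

Step 1 — Resonance condition Im(Z)=0 gives ω₀ = 1/√(LC).
Step 2 — ω₀ = 1/√(0.05·1.47e-07) = 1.166e+04 rad/s.
Step 3 — f₀ = ω₀/(2π) = 1856 Hz.
Step 4 — Series Q: Q = ω₀L/R = 1.166e+04·0.05/26.6 = 21.93.

(a) f₀ = 1856 Hz  (b) Q = 21.93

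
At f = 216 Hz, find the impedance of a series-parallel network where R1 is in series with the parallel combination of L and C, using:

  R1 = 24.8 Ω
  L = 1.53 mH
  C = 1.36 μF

Step 1 — Angular frequency: ω = 2π·f = 2π·216 = 1357 rad/s.
Step 2 — Component impedances:
  R1: Z = R = 24.8 Ω
  L: Z = jωL = j·1357·0.00153 = 0 + j2.076 Ω
  C: Z = 1/(jωC) = -j/(ω·C) = 0 - j541.8 Ω
Step 3 — Parallel branch: L || C = 1/(1/L + 1/C) = 0 + j2.084 Ω.
Step 4 — Series with R1: Z_total = R1 + (L || C) = 24.8 + j2.084 Ω = 24.89∠4.8° Ω.

Z = 24.8 + j2.084 Ω = 24.89∠4.8° Ω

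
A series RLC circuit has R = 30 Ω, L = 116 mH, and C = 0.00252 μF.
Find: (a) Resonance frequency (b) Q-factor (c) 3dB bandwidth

Step 1 — Resonance: ω₀ = 1/√(LC) = 1/√(0.116·2.52e-09) = 5.849e+04 rad/s.
Step 2 — f₀ = ω₀/(2π) = 9309 Hz.
Step 3 — Series Q: Q = ω₀L/R = 5.849e+04·0.116/30 = 226.2.
Step 4 — Bandwidth: Δω = ω₀/Q = 258.6 rad/s; BW = Δω/(2π) = 41.16 Hz.

(a) f₀ = 9309 Hz  (b) Q = 226.2  (c) BW = 41.16 Hz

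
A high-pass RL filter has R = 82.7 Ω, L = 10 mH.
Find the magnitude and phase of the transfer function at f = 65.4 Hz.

Step 1 — Angular frequency: ω = 2π·65.4 = 410.9 rad/s.
Step 2 — Transfer function: H(jω) = jωL/(R + jωL).
Step 3 — Numerator jωL = j·4.109; denominator R + jωL = 82.7 + j4.109.
Step 4 — H = 0.002463 + j0.04957.
Step 5 — Magnitude: |H| = 0.04963 (-26.1 dB); phase: φ = 87.2°.

|H| = 0.04963 (-26.1 dB), φ = 87.2°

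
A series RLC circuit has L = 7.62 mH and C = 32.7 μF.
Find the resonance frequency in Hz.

Step 1 — Resonance condition Im(Z)=0 gives ω₀ = 1/√(LC).
Step 2 — ω₀ = 1/√(0.00762·3.27e-05) = 2003 rad/s.
Step 3 — f₀ = ω₀/(2π) = 318.8 Hz.

f₀ = 318.8 Hz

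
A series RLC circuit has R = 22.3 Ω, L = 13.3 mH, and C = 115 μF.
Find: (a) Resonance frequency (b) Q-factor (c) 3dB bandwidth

Step 1 — Resonance: ω₀ = 1/√(LC) = 1/√(0.0133·0.000115) = 808.6 rad/s.
Step 2 — f₀ = ω₀/(2π) = 128.7 Hz.
Step 3 — Series Q: Q = ω₀L/R = 808.6·0.0133/22.3 = 0.4822.
Step 4 — Bandwidth: Δω = ω₀/Q = 1677 rad/s; BW = Δω/(2π) = 266.9 Hz.

(a) f₀ = 128.7 Hz  (b) Q = 0.4822  (c) BW = 266.9 Hz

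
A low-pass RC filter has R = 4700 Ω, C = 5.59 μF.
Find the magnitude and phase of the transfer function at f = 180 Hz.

Step 1 — Angular frequency: ω = 2π·180 = 1131 rad/s.
Step 2 — Transfer function: H(jω) = 1/(1 + jωRC).
Step 3 — Denominator: 1 + jωRC = 1 + j·1131·4700·5.59e-06 = 1 + j29.71.
Step 4 — H = 0.001131 - j0.03362.
Step 5 — Magnitude: |H| = 0.03364 (-29.5 dB); phase: φ = -88.1°.

|H| = 0.03364 (-29.5 dB), φ = -88.1°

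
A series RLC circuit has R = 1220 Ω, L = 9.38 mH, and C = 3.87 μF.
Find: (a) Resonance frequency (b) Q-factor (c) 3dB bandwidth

Step 1 — Resonance: ω₀ = 1/√(LC) = 1/√(0.00938·3.87e-06) = 5249 rad/s.
Step 2 — f₀ = ω₀/(2π) = 835.3 Hz.
Step 3 — Series Q: Q = ω₀L/R = 5249·0.00938/1220 = 0.04035.
Step 4 — Bandwidth: Δω = ω₀/Q = 1.301e+05 rad/s; BW = Δω/(2π) = 2.07e+04 Hz.

(a) f₀ = 835.3 Hz  (b) Q = 0.04035  (c) BW = 2.07e+04 Hz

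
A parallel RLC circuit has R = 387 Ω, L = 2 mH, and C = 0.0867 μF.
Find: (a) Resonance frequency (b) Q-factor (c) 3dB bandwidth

Step 1 — Resonance: ω₀ = 1/√(LC) = 1/√(0.002·8.67e-08) = 7.594e+04 rad/s.
Step 2 — f₀ = ω₀/(2π) = 1.209e+04 Hz.
Step 3 — Parallel Q: Q = R/(ω₀L) = 387/(7.594e+04·0.002) = 2.548.
Step 4 — Bandwidth: Δω = ω₀/Q = 2.98e+04 rad/s; BW = Δω/(2π) = 4743 Hz.

(a) f₀ = 1.209e+04 Hz  (b) Q = 2.548  (c) BW = 4743 Hz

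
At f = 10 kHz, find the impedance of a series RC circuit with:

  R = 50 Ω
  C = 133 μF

Step 1 — Angular frequency: ω = 2π·f = 2π·1e+04 = 6.283e+04 rad/s.
Step 2 — Component impedances:
  R: Z = R = 50 Ω
  C: Z = 1/(jωC) = -j/(ω·C) = 0 - j0.1197 Ω
Step 3 — Series combination: Z_total = R + C = 50 - j0.1197 Ω = 50∠-0.1° Ω.

Z = 50 - j0.1197 Ω = 50∠-0.1° Ω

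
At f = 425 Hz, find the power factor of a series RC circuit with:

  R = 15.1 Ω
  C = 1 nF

Step 1 — Angular frequency: ω = 2π·f = 2π·425 = 2670 rad/s.
Step 2 — Component impedances:
  R: Z = R = 15.1 Ω
  C: Z = 1/(jωC) = -j/(ω·C) = 0 - j3.745e+05 Ω
Step 3 — Series combination: Z_total = R + C = 15.1 - j3.745e+05 Ω = 3.745e+05∠-90.0° Ω.
Step 4 — Power factor: PF = cos(φ) = Re(Z)/|Z| = 15.1/3.745e+05 = 4.032e-05.
Step 5 — Type: Im(Z) = -3.745e+05 ⇒ leading (phase φ = -90.0°).

PF = 4.032e-05 (leading, φ = -90.0°)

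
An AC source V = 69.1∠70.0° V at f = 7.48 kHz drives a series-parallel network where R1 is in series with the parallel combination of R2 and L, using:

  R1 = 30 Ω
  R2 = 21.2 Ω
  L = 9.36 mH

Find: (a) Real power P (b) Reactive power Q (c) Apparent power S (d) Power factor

Step 1 — Angular frequency: ω = 2π·f = 2π·7480 = 4.7e+04 rad/s.
Step 2 — Component impedances:
  R1: Z = R = 30 Ω
  R2: Z = R = 21.2 Ω
  L: Z = jωL = j·4.7e+04·0.00936 = 0 + j439.9 Ω
Step 3 — Parallel branch: R2 || L = 1/(1/R2 + 1/L) = 21.15 + j1.019 Ω.
Step 4 — Series with R1: Z_total = R1 + (R2 || L) = 51.15 + j1.019 Ω = 51.16∠1.1° Ω.
Step 5 — Source phasor: V = 69.1∠70.0° V = 23.63 + j64.93 V.
Step 6 — Current: I = V / Z = 0.4871 + j1.26 A = 1.351∠68.9° A.
Step 7 — Complex power: S = V·I* = 93.31 + j1.859 VA.
Step 8 — Real power: P = Re(S) = 93.31 W.
Step 9 — Reactive power: Q = Im(S) = 1.859 VAR.
Step 10 — Apparent power: |S| = 93.33 VA.
Step 11 — Power factor: PF = P/|S| = 0.9998 (lagging).

(a) P = 93.31 W  (b) Q = 1.859 VAR  (c) S = 93.33 VA  (d) PF = 0.9998 (lagging)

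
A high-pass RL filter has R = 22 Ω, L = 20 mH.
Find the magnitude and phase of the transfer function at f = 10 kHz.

Step 1 — Angular frequency: ω = 2π·1e+04 = 6.283e+04 rad/s.
Step 2 — Transfer function: H(jω) = jωL/(R + jωL).
Step 3 — Numerator jωL = j·1257; denominator R + jωL = 22 + j1257.
Step 4 — H = 0.9997 + j0.0175.
Step 5 — Magnitude: |H| = 0.9998 (-0.0 dB); phase: φ = 1.0°.

|H| = 0.9998 (-0.0 dB), φ = 1.0°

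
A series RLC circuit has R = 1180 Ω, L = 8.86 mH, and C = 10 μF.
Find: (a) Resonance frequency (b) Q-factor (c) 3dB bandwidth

Step 1 — Resonance: ω₀ = 1/√(LC) = 1/√(0.00886·1e-05) = 3360 rad/s.
Step 2 — f₀ = ω₀/(2π) = 534.7 Hz.
Step 3 — Series Q: Q = ω₀L/R = 3360·0.00886/1180 = 0.02523.
Step 4 — Bandwidth: Δω = ω₀/Q = 1.332e+05 rad/s; BW = Δω/(2π) = 2.12e+04 Hz.

(a) f₀ = 534.7 Hz  (b) Q = 0.02523  (c) BW = 2.12e+04 Hz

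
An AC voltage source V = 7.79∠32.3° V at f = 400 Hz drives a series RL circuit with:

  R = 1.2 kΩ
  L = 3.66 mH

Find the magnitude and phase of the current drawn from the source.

Step 1 — Angular frequency: ω = 2π·f = 2π·400 = 2513 rad/s.
Step 2 — Component impedances:
  R: Z = R = 1200 Ω
  L: Z = jωL = j·2513·0.00366 = 0 + j9.199 Ω
Step 3 — Series combination: Z_total = R + L = 1200 + j9.199 Ω = 1200∠0.4° Ω.
Step 4 — Source phasor: V = 7.79∠32.3° V = 6.585 + j4.163 V.
Step 5 — Ohm's law: I = V / Z_total = (6.585 + j4.163) / (1200 + j9.199) = 0.005513 + j0.003427 A.
Step 6 — Convert to polar: |I| = 0.006491 A, ∠I = 31.9°.

I = 0.006491∠31.9° A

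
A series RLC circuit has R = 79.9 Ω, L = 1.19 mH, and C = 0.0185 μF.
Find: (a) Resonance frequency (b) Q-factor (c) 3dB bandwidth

Step 1 — Resonance condition Im(Z)=0 gives ω₀ = 1/√(LC).
Step 2 — ω₀ = 1/√(0.00119·1.85e-08) = 2.131e+05 rad/s.
Step 3 — f₀ = ω₀/(2π) = 3.392e+04 Hz.
Step 4 — Series Q: Q = ω₀L/R = 2.131e+05·0.00119/79.9 = 3.174.
Step 5 — 3dB bandwidth: Δω = ω₀/Q = 6.714e+04 rad/s; BW = Δω/(2π) = 1.069e+04 Hz.

(a) f₀ = 3.392e+04 Hz  (b) Q = 3.174  (c) BW = 1.069e+04 Hz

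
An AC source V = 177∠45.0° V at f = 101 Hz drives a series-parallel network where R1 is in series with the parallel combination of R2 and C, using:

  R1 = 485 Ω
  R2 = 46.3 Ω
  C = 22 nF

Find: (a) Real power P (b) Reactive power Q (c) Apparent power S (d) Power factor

Step 1 — Angular frequency: ω = 2π·f = 2π·101 = 634.6 rad/s.
Step 2 — Component impedances:
  R1: Z = R = 485 Ω
  R2: Z = R = 46.3 Ω
  C: Z = 1/(jωC) = -j/(ω·C) = 0 - j7.163e+04 Ω
Step 3 — Parallel branch: R2 || C = 1/(1/R2 + 1/C) = 46.3 - j0.02993 Ω.
Step 4 — Series with R1: Z_total = R1 + (R2 || C) = 531.3 - j0.02993 Ω = 531.3∠-0.0° Ω.
Step 5 — Source phasor: V = 177∠45.0° V = 125.2 + j125.2 V.
Step 6 — Current: I = V / Z = 0.2356 + j0.2356 A = 0.3331∠45.0° A.
Step 7 — Complex power: S = V·I* = 58.97 - j0.003322 VA.
Step 8 — Real power: P = Re(S) = 58.97 W.
Step 9 — Reactive power: Q = Im(S) = -0.003322 VAR.
Step 10 — Apparent power: |S| = 58.97 VA.
Step 11 — Power factor: PF = P/|S| = 1 (leading).

(a) P = 58.97 W  (b) Q = -0.003322 VAR  (c) S = 58.97 VA  (d) PF = 1 (leading)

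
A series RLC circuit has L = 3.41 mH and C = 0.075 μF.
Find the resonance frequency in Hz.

Step 1 — Resonance condition Im(Z)=0 gives ω₀ = 1/√(LC).
Step 2 — ω₀ = 1/√(0.00341·7.5e-08) = 6.253e+04 rad/s.
Step 3 — f₀ = ω₀/(2π) = 9952 Hz.

f₀ = 9952 Hz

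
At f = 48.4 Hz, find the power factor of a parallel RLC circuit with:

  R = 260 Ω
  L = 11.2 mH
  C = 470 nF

Step 1 — Angular frequency: ω = 2π·f = 2π·48.4 = 304.1 rad/s.
Step 2 — Component impedances:
  R: Z = R = 260 Ω
  L: Z = jωL = j·304.1·0.0112 = 0 + j3.406 Ω
  C: Z = 1/(jωC) = -j/(ω·C) = 0 - j6996 Ω
Step 3 — Parallel combination: 1/Z_total = 1/R + 1/L + 1/C; Z_total = 0.04465 + j3.407 Ω = 3.407∠89.2° Ω.
Step 4 — Power factor: PF = cos(φ) = Re(Z)/|Z| = 0.04465/3.407 = 0.01311.
Step 5 — Type: Im(Z) = 3.407 ⇒ lagging (phase φ = 89.2°).

PF = 0.01311 (lagging, φ = 89.2°)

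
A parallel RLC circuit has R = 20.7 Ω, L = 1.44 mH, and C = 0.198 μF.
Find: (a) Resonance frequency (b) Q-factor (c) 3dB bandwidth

Step 1 — Resonance: ω₀ = 1/√(LC) = 1/√(0.00144·1.98e-07) = 5.922e+04 rad/s.
Step 2 — f₀ = ω₀/(2π) = 9426 Hz.
Step 3 — Parallel Q: Q = R/(ω₀L) = 20.7/(5.922e+04·0.00144) = 0.2427.
Step 4 — Bandwidth: Δω = ω₀/Q = 2.44e+05 rad/s; BW = Δω/(2π) = 3.883e+04 Hz.

(a) f₀ = 9426 Hz  (b) Q = 0.2427  (c) BW = 3.883e+04 Hz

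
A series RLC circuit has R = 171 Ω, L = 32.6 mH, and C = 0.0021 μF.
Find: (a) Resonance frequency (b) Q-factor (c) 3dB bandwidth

Step 1 — Resonance: ω₀ = 1/√(LC) = 1/√(0.0326·2.1e-09) = 1.209e+05 rad/s.
Step 2 — f₀ = ω₀/(2π) = 1.924e+04 Hz.
Step 3 — Series Q: Q = ω₀L/R = 1.209e+05·0.0326/171 = 23.04.
Step 4 — Bandwidth: Δω = ω₀/Q = 5245 rad/s; BW = Δω/(2π) = 834.8 Hz.

(a) f₀ = 1.924e+04 Hz  (b) Q = 23.04  (c) BW = 834.8 Hz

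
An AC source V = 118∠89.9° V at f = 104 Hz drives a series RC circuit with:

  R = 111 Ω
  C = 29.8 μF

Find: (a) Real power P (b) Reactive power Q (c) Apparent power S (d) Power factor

Step 1 — Angular frequency: ω = 2π·f = 2π·104 = 653.5 rad/s.
Step 2 — Component impedances:
  R: Z = R = 111 Ω
  C: Z = 1/(jωC) = -j/(ω·C) = 0 - j51.35 Ω
Step 3 — Series combination: Z_total = R + C = 111 - j51.35 Ω = 122.3∠-24.8° Ω.
Step 4 — Source phasor: V = 118∠89.9° V = 0.2059 + j118 V.
Step 5 — Current: I = V / Z = -0.4036 + j0.8763 A = 0.9648∠114.7° A.
Step 6 — Complex power: S = V·I* = 103.3 - j47.8 VA.
Step 7 — Real power: P = Re(S) = 103.3 W.
Step 8 — Reactive power: Q = Im(S) = -47.8 VAR.
Step 9 — Apparent power: |S| = 113.8 VA.
Step 10 — Power factor: PF = P/|S| = 0.9076 (leading).

(a) P = 103.3 W  (b) Q = -47.8 VAR  (c) S = 113.8 VA  (d) PF = 0.9076 (leading)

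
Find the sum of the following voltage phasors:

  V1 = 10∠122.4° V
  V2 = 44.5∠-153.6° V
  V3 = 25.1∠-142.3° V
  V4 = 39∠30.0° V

Step 1 — Convert each phasor to rectangular form:
  V1 = 10·(cos(122.4°) + j·sin(122.4°)) = -5.358 + j8.443 V
  V2 = 44.5·(cos(-153.6°) + j·sin(-153.6°)) = -39.86 - j19.79 V
  V3 = 25.1·(cos(-142.3°) + j·sin(-142.3°)) = -19.86 - j15.35 V
  V4 = 39·(cos(30.0°) + j·sin(30.0°)) = 33.77 + j19.5 V
Step 2 — Sum components: V_total = -31.3 - j7.192 V.
Step 3 — Convert to polar: |V_total| = 32.12 V, ∠V_total = -167.1°.

V_total = 32.12∠-167.1° V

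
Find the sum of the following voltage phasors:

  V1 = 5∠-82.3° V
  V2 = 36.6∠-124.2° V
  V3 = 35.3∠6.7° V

Step 1 — Convert each phasor to rectangular form:
  V1 = 5·(cos(-82.3°) + j·sin(-82.3°)) = 0.6699 - j4.955 V
  V2 = 36.6·(cos(-124.2°) + j·sin(-124.2°)) = -20.57 - j30.27 V
  V3 = 35.3·(cos(6.7°) + j·sin(6.7°)) = 35.06 + j4.118 V
Step 2 — Sum components: V_total = 15.16 - j31.11 V.
Step 3 — Convert to polar: |V_total| = 34.6 V, ∠V_total = -64.0°.

V_total = 34.6∠-64.0° V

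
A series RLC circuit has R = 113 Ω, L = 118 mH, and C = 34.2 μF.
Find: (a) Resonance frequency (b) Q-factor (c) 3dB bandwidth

Step 1 — Resonance condition Im(Z)=0 gives ω₀ = 1/√(LC).
Step 2 — ω₀ = 1/√(0.118·3.42e-05) = 497.8 rad/s.
Step 3 — f₀ = ω₀/(2π) = 79.23 Hz.
Step 4 — Series Q: Q = ω₀L/R = 497.8·0.118/113 = 0.5198.
Step 5 — 3dB bandwidth: Δω = ω₀/Q = 957.6 rad/s; BW = Δω/(2π) = 152.4 Hz.

(a) f₀ = 79.23 Hz  (b) Q = 0.5198  (c) BW = 152.4 Hz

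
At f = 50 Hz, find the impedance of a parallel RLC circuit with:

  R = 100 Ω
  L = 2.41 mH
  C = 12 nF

Step 1 — Angular frequency: ω = 2π·f = 2π·50 = 314.2 rad/s.
Step 2 — Component impedances:
  R: Z = R = 100 Ω
  L: Z = jωL = j·314.2·0.00241 = 0 + j0.7571 Ω
  C: Z = 1/(jωC) = -j/(ω·C) = 0 - j2.653e+05 Ω
Step 3 — Parallel combination: 1/Z_total = 1/R + 1/L + 1/C; Z_total = 0.005732 + j0.7571 Ω = 0.7571∠89.6° Ω.

Z = 0.005732 + j0.7571 Ω = 0.7571∠89.6° Ω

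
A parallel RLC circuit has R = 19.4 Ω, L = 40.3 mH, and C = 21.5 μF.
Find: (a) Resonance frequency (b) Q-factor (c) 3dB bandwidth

Step 1 — Resonance: ω₀ = 1/√(LC) = 1/√(0.0403·2.15e-05) = 1074 rad/s.
Step 2 — f₀ = ω₀/(2π) = 171 Hz.
Step 3 — Parallel Q: Q = R/(ω₀L) = 19.4/(1074·0.0403) = 0.4481.
Step 4 — Bandwidth: Δω = ω₀/Q = 2398 rad/s; BW = Δω/(2π) = 381.6 Hz.

(a) f₀ = 171 Hz  (b) Q = 0.4481  (c) BW = 381.6 Hz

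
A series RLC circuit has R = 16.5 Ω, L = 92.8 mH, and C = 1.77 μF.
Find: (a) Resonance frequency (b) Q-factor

Step 1 — Resonance condition Im(Z)=0 gives ω₀ = 1/√(LC).
Step 2 — ω₀ = 1/√(0.0928·1.77e-06) = 2467 rad/s.
Step 3 — f₀ = ω₀/(2π) = 392.7 Hz.
Step 4 — Series Q: Q = ω₀L/R = 2467·0.0928/16.5 = 13.88.

(a) f₀ = 392.7 Hz  (b) Q = 13.88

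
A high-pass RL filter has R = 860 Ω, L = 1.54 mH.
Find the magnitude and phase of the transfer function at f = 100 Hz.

Step 1 — Angular frequency: ω = 2π·100 = 628.3 rad/s.
Step 2 — Transfer function: H(jω) = jωL/(R + jωL).
Step 3 — Numerator jωL = j·0.9676; denominator R + jωL = 860 + j0.9676.
Step 4 — H = 1.266e-06 + j0.001125.
Step 5 — Magnitude: |H| = 0.001125 (-59.0 dB); phase: φ = 89.9°.

|H| = 0.001125 (-59.0 dB), φ = 89.9°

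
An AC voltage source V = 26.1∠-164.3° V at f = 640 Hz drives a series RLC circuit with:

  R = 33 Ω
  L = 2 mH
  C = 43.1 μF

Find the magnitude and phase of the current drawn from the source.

Step 1 — Angular frequency: ω = 2π·f = 2π·640 = 4021 rad/s.
Step 2 — Component impedances:
  R: Z = R = 33 Ω
  L: Z = jωL = j·4021·0.002 = 0 + j8.042 Ω
  C: Z = 1/(jωC) = -j/(ω·C) = 0 - j5.77 Ω
Step 3 — Series combination: Z_total = R + L + C = 33 + j2.273 Ω = 33.08∠3.9° Ω.
Step 4 — Source phasor: V = 26.1∠-164.3° V = -25.13 - j7.063 V.
Step 5 — Ohm's law: I = V / Z_total = (-25.13 - j7.063) / (33 + j2.273) = -0.7725 - j0.1608 A.
Step 6 — Convert to polar: |I| = 0.789 A, ∠I = -168.2°.

I = 0.789∠-168.2° A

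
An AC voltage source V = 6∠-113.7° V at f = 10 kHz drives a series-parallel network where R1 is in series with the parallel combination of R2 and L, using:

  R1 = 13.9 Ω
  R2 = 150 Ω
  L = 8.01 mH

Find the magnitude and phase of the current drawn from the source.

Step 1 — Angular frequency: ω = 2π·f = 2π·1e+04 = 6.283e+04 rad/s.
Step 2 — Component impedances:
  R1: Z = R = 13.9 Ω
  R2: Z = R = 150 Ω
  L: Z = jωL = j·6.283e+04·0.00801 = 0 + j503.3 Ω
Step 3 — Parallel branch: R2 || L = 1/(1/R2 + 1/L) = 137.8 + j41.06 Ω.
Step 4 — Series with R1: Z_total = R1 + (R2 || L) = 151.7 + j41.06 Ω = 157.1∠15.1° Ω.
Step 5 — Source phasor: V = 6∠-113.7° V = -2.412 - j5.494 V.
Step 6 — Ohm's law: I = V / Z_total = (-2.412 - j5.494) / (151.7 + j41.06) = -0.02395 - j0.02974 A.
Step 7 — Convert to polar: |I| = 0.03819 A, ∠I = -128.8°.

I = 0.03819∠-128.8° A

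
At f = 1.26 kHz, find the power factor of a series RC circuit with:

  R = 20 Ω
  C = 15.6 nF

Step 1 — Angular frequency: ω = 2π·f = 2π·1260 = 7917 rad/s.
Step 2 — Component impedances:
  R: Z = R = 20 Ω
  C: Z = 1/(jωC) = -j/(ω·C) = 0 - j8097 Ω
Step 3 — Series combination: Z_total = R + C = 20 - j8097 Ω = 8097∠-89.9° Ω.
Step 4 — Power factor: PF = cos(φ) = Re(Z)/|Z| = 20/8097 = 0.00247.
Step 5 — Type: Im(Z) = -8097 ⇒ leading (phase φ = -89.9°).

PF = 0.00247 (leading, φ = -89.9°)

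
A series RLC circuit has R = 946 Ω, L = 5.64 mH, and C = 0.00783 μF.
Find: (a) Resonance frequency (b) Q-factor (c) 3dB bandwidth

Step 1 — Resonance: ω₀ = 1/√(LC) = 1/√(0.00564·7.83e-09) = 1.505e+05 rad/s.
Step 2 — f₀ = ω₀/(2π) = 2.395e+04 Hz.
Step 3 — Series Q: Q = ω₀L/R = 1.505e+05·0.00564/946 = 0.8972.
Step 4 — Bandwidth: Δω = ω₀/Q = 1.677e+05 rad/s; BW = Δω/(2π) = 2.67e+04 Hz.

(a) f₀ = 2.395e+04 Hz  (b) Q = 0.8972  (c) BW = 2.67e+04 Hz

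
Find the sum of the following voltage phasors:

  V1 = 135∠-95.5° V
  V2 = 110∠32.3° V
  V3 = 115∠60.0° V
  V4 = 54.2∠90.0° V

Step 1 — Convert each phasor to rectangular form:
  V1 = 135·(cos(-95.5°) + j·sin(-95.5°)) = -12.94 - j134.4 V
  V2 = 110·(cos(32.3°) + j·sin(32.3°)) = 92.98 + j58.78 V
  V3 = 115·(cos(60.0°) + j·sin(60.0°)) = 57.5 + j99.59 V
  V4 = 54.2·(cos(90.0°) + j·sin(90.0°)) = 0 + j54.2 V
Step 2 — Sum components: V_total = 137.5 + j78.19 V.
Step 3 — Convert to polar: |V_total| = 158.2 V, ∠V_total = 29.6°.

V_total = 158.2∠29.6° V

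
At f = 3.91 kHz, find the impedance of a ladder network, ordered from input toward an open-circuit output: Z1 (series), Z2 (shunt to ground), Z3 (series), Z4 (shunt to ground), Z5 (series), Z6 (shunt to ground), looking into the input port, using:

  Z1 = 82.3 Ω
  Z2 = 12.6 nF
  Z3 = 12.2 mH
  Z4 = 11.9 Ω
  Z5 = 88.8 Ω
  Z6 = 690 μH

Step 1 — Angular frequency: ω = 2π·f = 2π·3910 = 2.457e+04 rad/s.
Step 2 — Component impedances:
  Z1: Z = R = 82.3 Ω
  Z2: Z = 1/(jωC) = -j/(ω·C) = 0 - j3231 Ω
  Z3: Z = jωL = j·2.457e+04·0.0122 = 0 + j299.7 Ω
  Z4: Z = R = 11.9 Ω
  Z5: Z = R = 88.8 Ω
  Z6: Z = jωL = j·2.457e+04·0.00069 = 0 + j16.95 Ω
Step 3 — Ladder network (open output): work backward from the far end, alternating series and parallel combinations. Z_in = 95.1 + j330.6 Ω = 344∠74.0° Ω.

Z = 95.1 + j330.6 Ω = 344∠74.0° Ω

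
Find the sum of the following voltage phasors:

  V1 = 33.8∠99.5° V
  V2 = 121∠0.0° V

Step 1 — Convert each phasor to rectangular form:
  V1 = 33.8·(cos(99.5°) + j·sin(99.5°)) = -5.579 + j33.34 V
  V2 = 121·(cos(0.0°) + j·sin(0.0°)) = 121 V
Step 2 — Sum components: V_total = 115.4 + j33.34 V.
Step 3 — Convert to polar: |V_total| = 120.1 V, ∠V_total = 16.1°.

V_total = 120.1∠16.1° V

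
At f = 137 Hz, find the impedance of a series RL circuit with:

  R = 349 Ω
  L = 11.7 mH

Step 1 — Angular frequency: ω = 2π·f = 2π·137 = 860.8 rad/s.
Step 2 — Component impedances:
  R: Z = R = 349 Ω
  L: Z = jωL = j·860.8·0.0117 = 0 + j10.07 Ω
Step 3 — Series combination: Z_total = R + L = 349 + j10.07 Ω = 349.1∠1.7° Ω.

Z = 349 + j10.07 Ω = 349.1∠1.7° Ω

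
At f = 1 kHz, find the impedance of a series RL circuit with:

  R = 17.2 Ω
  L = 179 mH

Step 1 — Angular frequency: ω = 2π·f = 2π·1000 = 6283 rad/s.
Step 2 — Component impedances:
  R: Z = R = 17.2 Ω
  L: Z = jωL = j·6283·0.179 = 0 + j1125 Ω
Step 3 — Series combination: Z_total = R + L = 17.2 + j1125 Ω = 1125∠89.1° Ω.

Z = 17.2 + j1125 Ω = 1125∠89.1° Ω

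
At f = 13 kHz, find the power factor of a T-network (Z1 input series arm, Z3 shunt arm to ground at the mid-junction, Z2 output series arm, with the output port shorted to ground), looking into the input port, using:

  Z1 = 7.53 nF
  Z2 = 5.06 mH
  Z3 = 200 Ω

Step 1 — Angular frequency: ω = 2π·f = 2π·1.3e+04 = 8.168e+04 rad/s.
Step 2 — Component impedances:
  Z1: Z = 1/(jωC) = -j/(ω·C) = 0 - j1626 Ω
  Z2: Z = jωL = j·8.168e+04·0.00506 = 0 + j413.3 Ω
  Z3: Z = R = 200 Ω
Step 3 — With the output port shorted to ground, the output series arm Z2 runs from the junction to ground; the shunt arm Z3 also runs from the junction to ground. They appear in parallel: Z3 || Z2 = 162.1 + j78.42 Ω.
Step 4 — Series with input arm Z1: Z_in = Z1 + (Z3 || Z2) = 162.1 - j1547 Ω = 1556∠-84.0° Ω.
Step 5 — Power factor: PF = cos(φ) = Re(Z)/|Z| = 162.1/1556 = 0.1042.
Step 6 — Type: Im(Z) = -1547 ⇒ leading (phase φ = -84.0°).

PF = 0.1042 (leading, φ = -84.0°)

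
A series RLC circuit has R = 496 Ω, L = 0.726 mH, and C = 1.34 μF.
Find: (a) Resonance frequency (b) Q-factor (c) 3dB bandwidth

Step 1 — Resonance: ω₀ = 1/√(LC) = 1/√(0.000726·1.34e-06) = 3.206e+04 rad/s.
Step 2 — f₀ = ω₀/(2π) = 5103 Hz.
Step 3 — Series Q: Q = ω₀L/R = 3.206e+04·0.000726/496 = 0.04693.
Step 4 — Bandwidth: Δω = ω₀/Q = 6.832e+05 rad/s; BW = Δω/(2π) = 1.087e+05 Hz.

(a) f₀ = 5103 Hz  (b) Q = 0.04693  (c) BW = 1.087e+05 Hz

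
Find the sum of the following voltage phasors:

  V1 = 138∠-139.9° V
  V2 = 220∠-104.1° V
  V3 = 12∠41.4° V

Step 1 — Convert each phasor to rectangular form:
  V1 = 138·(cos(-139.9°) + j·sin(-139.9°)) = -105.6 - j88.89 V
  V2 = 220·(cos(-104.1°) + j·sin(-104.1°)) = -53.6 - j213.4 V
  V3 = 12·(cos(41.4°) + j·sin(41.4°)) = 9.001 + j7.936 V
Step 2 — Sum components: V_total = -150.2 - j294.3 V.
Step 3 — Convert to polar: |V_total| = 330.4 V, ∠V_total = -117.0°.

V_total = 330.4∠-117.0° V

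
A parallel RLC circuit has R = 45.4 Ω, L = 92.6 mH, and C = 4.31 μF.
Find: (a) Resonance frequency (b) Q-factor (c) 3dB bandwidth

Step 1 — Resonance: ω₀ = 1/√(LC) = 1/√(0.0926·4.31e-06) = 1583 rad/s.
Step 2 — f₀ = ω₀/(2π) = 251.9 Hz.
Step 3 — Parallel Q: Q = R/(ω₀L) = 45.4/(1583·0.0926) = 0.3097.
Step 4 — Bandwidth: Δω = ω₀/Q = 5111 rad/s; BW = Δω/(2π) = 813.4 Hz.

(a) f₀ = 251.9 Hz  (b) Q = 0.3097  (c) BW = 813.4 Hz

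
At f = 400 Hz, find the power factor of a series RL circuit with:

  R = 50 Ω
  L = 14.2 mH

Step 1 — Angular frequency: ω = 2π·f = 2π·400 = 2513 rad/s.
Step 2 — Component impedances:
  R: Z = R = 50 Ω
  L: Z = jωL = j·2513·0.0142 = 0 + j35.69 Ω
Step 3 — Series combination: Z_total = R + L = 50 + j35.69 Ω = 61.43∠35.5° Ω.
Step 4 — Power factor: PF = cos(φ) = Re(Z)/|Z| = 50/61.43 = 0.8139.
Step 5 — Type: Im(Z) = 35.69 ⇒ lagging (phase φ = 35.5°).

PF = 0.8139 (lagging, φ = 35.5°)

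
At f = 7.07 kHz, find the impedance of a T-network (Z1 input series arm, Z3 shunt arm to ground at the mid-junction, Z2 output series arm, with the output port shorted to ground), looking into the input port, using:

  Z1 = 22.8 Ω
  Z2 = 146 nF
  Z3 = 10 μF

Step 1 — Angular frequency: ω = 2π·f = 2π·7070 = 4.442e+04 rad/s.
Step 2 — Component impedances:
  Z1: Z = R = 22.8 Ω
  Z2: Z = 1/(jωC) = -j/(ω·C) = 0 - j154.2 Ω
  Z3: Z = 1/(jωC) = -j/(ω·C) = 0 - j2.251 Ω
Step 3 — With the output port shorted to ground, the output series arm Z2 runs from the junction to ground; the shunt arm Z3 also runs from the junction to ground. They appear in parallel: Z3 || Z2 = 0 - j2.219 Ω.
Step 4 — Series with input arm Z1: Z_in = Z1 + (Z3 || Z2) = 22.8 - j2.219 Ω = 22.91∠-5.6° Ω.

Z = 22.8 - j2.219 Ω = 22.91∠-5.6° Ω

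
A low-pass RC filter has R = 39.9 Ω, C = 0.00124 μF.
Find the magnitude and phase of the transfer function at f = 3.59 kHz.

Step 1 — Angular frequency: ω = 2π·3590 = 2.256e+04 rad/s.
Step 2 — Transfer function: H(jω) = 1/(1 + jωRC).
Step 3 — Denominator: 1 + jωRC = 1 + j·2.256e+04·39.9·1.24e-09 = 1 + j0.001116.
Step 4 — H = 1 - j0.001116.
Step 5 — Magnitude: |H| = 1 (-0.0 dB); phase: φ = -0.1°.

|H| = 1 (-0.0 dB), φ = -0.1°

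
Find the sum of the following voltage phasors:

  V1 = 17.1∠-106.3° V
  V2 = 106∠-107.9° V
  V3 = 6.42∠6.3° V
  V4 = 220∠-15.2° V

Step 1 — Convert each phasor to rectangular form:
  V1 = 17.1·(cos(-106.3°) + j·sin(-106.3°)) = -4.799 - j16.41 V
  V2 = 106·(cos(-107.9°) + j·sin(-107.9°)) = -32.58 - j100.9 V
  V3 = 6.42·(cos(6.3°) + j·sin(6.3°)) = 6.381 + j0.7045 V
  V4 = 220·(cos(-15.2°) + j·sin(-15.2°)) = 212.3 - j57.68 V
Step 2 — Sum components: V_total = 181.3 - j174.3 V.
Step 3 — Convert to polar: |V_total| = 251.5 V, ∠V_total = -43.9°.

V_total = 251.5∠-43.9° V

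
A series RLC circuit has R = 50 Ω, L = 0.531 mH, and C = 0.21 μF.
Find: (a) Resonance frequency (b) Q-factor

Step 1 — Resonance condition Im(Z)=0 gives ω₀ = 1/√(LC).
Step 2 — ω₀ = 1/√(0.000531·2.1e-07) = 9.47e+04 rad/s.
Step 3 — f₀ = ω₀/(2π) = 1.507e+04 Hz.
Step 4 — Series Q: Q = ω₀L/R = 9.47e+04·0.000531/50 = 1.006.

(a) f₀ = 1.507e+04 Hz  (b) Q = 1.006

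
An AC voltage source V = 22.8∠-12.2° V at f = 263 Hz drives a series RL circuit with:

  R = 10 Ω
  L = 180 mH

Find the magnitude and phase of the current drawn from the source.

Step 1 — Angular frequency: ω = 2π·f = 2π·263 = 1652 rad/s.
Step 2 — Component impedances:
  R: Z = R = 10 Ω
  L: Z = jωL = j·1652·0.18 = 0 + j297.4 Ω
Step 3 — Series combination: Z_total = R + L = 10 + j297.4 Ω = 297.6∠88.1° Ω.
Step 4 — Source phasor: V = 22.8∠-12.2° V = 22.29 - j4.818 V.
Step 5 — Ohm's law: I = V / Z_total = (22.29 - j4.818) / (10 + j297.4) = -0.01366 - j0.07538 A.
Step 6 — Convert to polar: |I| = 0.07661 A, ∠I = -100.3°.

I = 0.07661∠-100.3° A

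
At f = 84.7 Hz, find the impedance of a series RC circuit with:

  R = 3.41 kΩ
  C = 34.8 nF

Step 1 — Angular frequency: ω = 2π·f = 2π·84.7 = 532.2 rad/s.
Step 2 — Component impedances:
  R: Z = R = 3410 Ω
  C: Z = 1/(jωC) = -j/(ω·C) = 0 - j5.4e+04 Ω
Step 3 — Series combination: Z_total = R + C = 3410 - j5.4e+04 Ω = 5.41e+04∠-86.4° Ω.

Z = 3410 - j5.4e+04 Ω = 5.41e+04∠-86.4° Ω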